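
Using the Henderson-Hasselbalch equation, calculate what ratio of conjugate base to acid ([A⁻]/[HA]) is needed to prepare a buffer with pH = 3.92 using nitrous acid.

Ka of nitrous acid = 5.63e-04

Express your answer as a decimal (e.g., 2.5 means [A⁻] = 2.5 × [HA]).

pKa = -log(5.63e-04) = 3.2495. pH = pKa + log([A⁻]/[HA]), so log([A⁻]/[HA]) = pH − pKa = 3.92 − 3.2495 = 0.6705. [A⁻]/[HA] = 10^(0.6705) = 4.68

[A⁻]/[HA] = 4.68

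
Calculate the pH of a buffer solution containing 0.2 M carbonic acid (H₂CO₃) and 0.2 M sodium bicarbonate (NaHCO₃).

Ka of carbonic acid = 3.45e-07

pKa = -log(3.45e-07) = 6.46. pH = pKa + log([A⁻]/[HA]) = 6.46 + log(0.2/0.2)

pH = 6.46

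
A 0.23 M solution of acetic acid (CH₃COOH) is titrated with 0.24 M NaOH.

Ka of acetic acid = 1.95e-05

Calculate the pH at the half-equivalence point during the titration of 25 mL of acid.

At half-equivalence [HA] = [A⁻], so Henderson-Hasselbalch gives pH = pKa = -log(1.95e-05) = 4.71.

pH = pKa = 4.71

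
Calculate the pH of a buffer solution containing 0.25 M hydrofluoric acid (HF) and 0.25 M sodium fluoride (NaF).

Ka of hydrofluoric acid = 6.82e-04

pKa = -log(6.82e-04) = 3.17. pH = pKa + log([A⁻]/[HA]) = 3.17 + log(0.25/0.25)

pH = 3.17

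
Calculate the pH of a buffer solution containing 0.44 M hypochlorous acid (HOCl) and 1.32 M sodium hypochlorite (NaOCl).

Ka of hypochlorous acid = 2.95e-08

pKa = -log(2.95e-08) = 7.53. pH = pKa + log([A⁻]/[HA]) = 7.53 + log(1.32/0.44)

pH = 8.01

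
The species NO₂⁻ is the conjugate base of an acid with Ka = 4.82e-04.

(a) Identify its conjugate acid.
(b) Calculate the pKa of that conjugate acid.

(a) The conjugate acid is formed by adding one H⁺ to NO₂⁻, giving HNO₂. (b) pKa = -log(Ka) = -log(4.82e-04) = 3.32.

Conjugate acid: HNO₂; pK_a = 3.32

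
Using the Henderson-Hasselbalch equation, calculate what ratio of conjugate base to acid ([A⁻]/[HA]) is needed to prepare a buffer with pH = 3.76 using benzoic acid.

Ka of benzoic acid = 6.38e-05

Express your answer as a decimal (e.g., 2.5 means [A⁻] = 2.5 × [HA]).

pKa = -log(6.38e-05) = 4.1952. pH = pKa + log([A⁻]/[HA]), so log([A⁻]/[HA]) = pH − pKa = 3.76 − 4.1952 = -0.4352. [A⁻]/[HA] = 10^(-0.4352) = 0.367

[A⁻]/[HA] = 0.367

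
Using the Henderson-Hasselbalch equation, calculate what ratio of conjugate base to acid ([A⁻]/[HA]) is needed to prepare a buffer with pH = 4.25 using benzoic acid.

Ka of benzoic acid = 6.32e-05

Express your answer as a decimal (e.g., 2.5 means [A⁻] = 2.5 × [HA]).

pKa = -log(6.32e-05) = 4.1993. pH = pKa + log([A⁻]/[HA]), so log([A⁻]/[HA]) = pH − pKa = 4.25 − 4.1993 = 0.0507. [A⁻]/[HA] = 10^(0.0507) = 1.12

[A⁻]/[HA] = 1.12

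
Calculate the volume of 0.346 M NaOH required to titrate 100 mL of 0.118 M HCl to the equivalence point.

At equivalence: moles acid = moles base. moles HCl = 0.118 × 100/1000 = 0.0118 mol. V_base = moles / 0.346 × 1000 = 34.1 mL.

V_{base} = 34.1 mL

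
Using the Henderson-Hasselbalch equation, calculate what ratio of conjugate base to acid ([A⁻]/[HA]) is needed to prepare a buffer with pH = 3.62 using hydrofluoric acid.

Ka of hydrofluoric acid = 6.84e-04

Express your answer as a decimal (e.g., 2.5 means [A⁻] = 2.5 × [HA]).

pKa = -log(6.84e-04) = 3.1649. pH = pKa + log([A⁻]/[HA]), so log([A⁻]/[HA]) = pH − pKa = 3.62 − 3.1649 = 0.4551. [A⁻]/[HA] = 10^(0.4551) = 2.85

[A⁻]/[HA] = 2.85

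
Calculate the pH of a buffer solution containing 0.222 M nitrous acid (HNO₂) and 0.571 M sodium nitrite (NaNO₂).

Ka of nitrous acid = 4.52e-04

pKa = -log(4.52e-04) = 3.34. pH = pKa + log([A⁻]/[HA]) = 3.34 + log(0.571/0.222)

pH = 3.76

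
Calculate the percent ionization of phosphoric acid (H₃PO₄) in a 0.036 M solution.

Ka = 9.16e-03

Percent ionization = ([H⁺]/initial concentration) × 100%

Using Ka equilibrium: x² + Ka×x - Ka×C = 0. Solving: [H⁺] = 1.4148e-02. Percent = (1.4148e-02/0.036) × 100

Percent ionization = 39.3%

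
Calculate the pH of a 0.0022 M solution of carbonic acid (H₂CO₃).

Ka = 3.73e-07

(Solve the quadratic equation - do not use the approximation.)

x² + Ka×x - Ka×C = 0. Using quadratic formula: [H⁺] = 2.8460e-05

pH = 4.55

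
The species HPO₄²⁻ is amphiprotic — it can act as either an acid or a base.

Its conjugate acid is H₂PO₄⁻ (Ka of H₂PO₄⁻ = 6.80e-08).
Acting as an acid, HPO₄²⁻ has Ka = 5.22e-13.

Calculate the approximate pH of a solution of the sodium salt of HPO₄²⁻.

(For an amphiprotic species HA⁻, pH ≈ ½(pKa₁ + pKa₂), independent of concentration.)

pKa₁ = -log(6.80e-08) = 7.17; pKa₂ = -log(5.22e-13) = 12.28. For an amphiprotic species, pH ≈ ½(pKa₁ + pKa₂) = ½(7.17 + 12.28) = 9.72.

pH = 9.72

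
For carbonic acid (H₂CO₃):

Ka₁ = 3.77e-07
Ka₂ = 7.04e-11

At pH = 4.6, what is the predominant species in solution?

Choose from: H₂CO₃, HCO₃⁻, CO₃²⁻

pKa₁ = 6.42, pKa₂ = 10.15. For a polyprotic acid the predominant species crosses at each pKa: below pKa_n the protonated form dominates, above it the deprotonated form does. At pH = 4.6, the predominant species is H₂CO₃.

H₂CO₃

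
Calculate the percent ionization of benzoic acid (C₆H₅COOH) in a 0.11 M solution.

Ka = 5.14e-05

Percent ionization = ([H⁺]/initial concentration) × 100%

Using Ka equilibrium: x² + Ka×x - Ka×C = 0. Solving: [H⁺] = 2.3523e-03. Percent = (2.3523e-03/0.11) × 100

Percent ionization = 2.14%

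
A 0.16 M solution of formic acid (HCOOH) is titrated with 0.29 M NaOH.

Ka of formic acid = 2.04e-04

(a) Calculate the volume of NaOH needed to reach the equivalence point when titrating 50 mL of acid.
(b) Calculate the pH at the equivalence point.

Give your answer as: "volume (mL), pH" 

moles acid = 0.16 × 50/1000 = 0.008 mol; V_base = moles/0.29 × 1000 = 27.6 mL. At equivalence only the conjugate base is present: [A⁻] = 0.008/0.078 = 1.0311e-01 M. Kb = Kw/Ka = 4.90e-11; [OH⁻] = √(Kb × [A⁻]) = 2.2482e-06; pOH = 5.65; pH = 14 - pOH = 8.35.

V = 27.6 mL, pH = 8.35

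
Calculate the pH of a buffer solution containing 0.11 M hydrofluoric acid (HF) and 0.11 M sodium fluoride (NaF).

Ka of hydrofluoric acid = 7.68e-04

pKa = -log(7.68e-04) = 3.11. pH = pKa + log([A⁻]/[HA]) = 3.11 + log(0.11/0.11)

pH = 3.11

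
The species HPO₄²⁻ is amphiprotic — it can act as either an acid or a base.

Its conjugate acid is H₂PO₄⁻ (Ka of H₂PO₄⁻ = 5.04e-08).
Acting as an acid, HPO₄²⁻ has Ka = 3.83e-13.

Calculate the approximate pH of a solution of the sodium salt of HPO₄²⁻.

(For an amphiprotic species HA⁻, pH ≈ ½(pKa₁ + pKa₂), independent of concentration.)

pKa₁ = -log(5.04e-08) = 7.30; pKa₂ = -log(3.83e-13) = 12.42. For an amphiprotic species, pH ≈ ½(pKa₁ + pKa₂) = ½(7.30 + 12.42) = 9.86.

pH = 9.86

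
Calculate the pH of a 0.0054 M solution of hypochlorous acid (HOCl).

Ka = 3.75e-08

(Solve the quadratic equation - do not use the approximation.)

x² + Ka×x - Ka×C = 0. Using quadratic formula: [H⁺] = 1.4212e-05

pH = 4.85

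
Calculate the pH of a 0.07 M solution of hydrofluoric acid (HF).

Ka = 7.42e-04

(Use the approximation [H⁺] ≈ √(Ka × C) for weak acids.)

[H⁺] = √(Ka × C) = √(7.42e-04 × 0.07) = 7.2069e-03. pH = -log(7.2069e-03)

pH = 2.14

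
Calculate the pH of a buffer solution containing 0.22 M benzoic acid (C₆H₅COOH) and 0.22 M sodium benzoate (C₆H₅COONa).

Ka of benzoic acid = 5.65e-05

pKa = -log(5.65e-05) = 4.25. pH = pKa + log([A⁻]/[HA]) = 4.25 + log(0.22/0.22)

pH = 4.25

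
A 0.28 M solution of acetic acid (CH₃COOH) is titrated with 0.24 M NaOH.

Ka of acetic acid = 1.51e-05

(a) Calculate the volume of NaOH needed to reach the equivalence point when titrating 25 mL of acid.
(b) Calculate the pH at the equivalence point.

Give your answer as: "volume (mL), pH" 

moles acid = 0.28 × 25/1000 = 0.007 mol; V_base = moles/0.24 × 1000 = 29.2 mL. At equivalence only the conjugate base is present: [A⁻] = 0.007/0.054 = 1.2923e-01 M. Kb = Kw/Ka = 6.62e-10; [OH⁻] = √(Kb × [A⁻]) = 9.2511e-06; pOH = 5.03; pH = 14 - pOH = 8.97.

V = 29.2 mL, pH = 8.97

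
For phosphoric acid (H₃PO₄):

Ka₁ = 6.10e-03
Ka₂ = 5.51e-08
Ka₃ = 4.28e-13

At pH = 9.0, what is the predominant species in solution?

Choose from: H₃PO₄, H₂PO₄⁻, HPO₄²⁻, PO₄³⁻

pKa₁ = 2.21, pKa₂ = 7.26, pKa₃ = 12.37. For a polyprotic acid the predominant species crosses at each pKa: below pKa_n the protonated form dominates, above it the deprotonated form does. At pH = 9.0, the predominant species is HPO₄²⁻.

HPO₄²⁻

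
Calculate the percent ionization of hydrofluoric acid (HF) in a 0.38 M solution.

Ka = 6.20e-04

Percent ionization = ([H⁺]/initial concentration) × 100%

Using Ka equilibrium: x² + Ka×x - Ka×C = 0. Solving: [H⁺] = 1.5042e-02. Percent = (1.5042e-02/0.38) × 100

Percent ionization = 3.96%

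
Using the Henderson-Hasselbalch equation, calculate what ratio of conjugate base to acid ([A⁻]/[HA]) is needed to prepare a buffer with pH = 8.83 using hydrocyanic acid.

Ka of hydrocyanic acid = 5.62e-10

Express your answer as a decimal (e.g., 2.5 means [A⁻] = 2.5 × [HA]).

pKa = -log(5.62e-10) = 9.2503. pH = pKa + log([A⁻]/[HA]), so log([A⁻]/[HA]) = pH − pKa = 8.83 − 9.2503 = -0.4203. [A⁻]/[HA] = 10^(-0.4203) = 0.380

[A⁻]/[HA] = 0.380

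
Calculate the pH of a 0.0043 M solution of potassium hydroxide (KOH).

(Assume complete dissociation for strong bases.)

[OH⁻] = 0.0043 M for strong base. pOH = -log[OH⁻] = 2.37, pH = 14 - pOH

pH = 11.63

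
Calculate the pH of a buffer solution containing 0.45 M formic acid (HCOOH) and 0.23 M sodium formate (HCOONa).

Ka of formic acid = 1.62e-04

pKa = -log(1.62e-04) = 3.79. pH = pKa + log([A⁻]/[HA]) = 3.79 + log(0.23/0.45)

pH = 3.50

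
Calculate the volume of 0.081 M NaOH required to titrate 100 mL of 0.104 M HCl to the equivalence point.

At equivalence: moles acid = moles base. moles HCl = 0.104 × 100/1000 = 0.0104 mol. V_base = moles / 0.081 × 1000 = 128.4 mL.

V_{base} = 128.4 mL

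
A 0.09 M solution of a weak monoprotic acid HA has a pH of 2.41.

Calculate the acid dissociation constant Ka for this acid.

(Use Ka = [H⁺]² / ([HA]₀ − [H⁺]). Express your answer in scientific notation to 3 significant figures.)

[H⁺] = 10^(−pH) = 10^(−2.41) = 3.890e-03 M. For HA ⇌ H⁺ + A⁻, Ka = [H⁺][A⁻]/[HA] = [H⁺]² / ([HA]₀ − [H⁺]) = (3.890e-03)² / (0.09 − 3.890e-03) = 1.76e-04.

K_a = 1.76e-04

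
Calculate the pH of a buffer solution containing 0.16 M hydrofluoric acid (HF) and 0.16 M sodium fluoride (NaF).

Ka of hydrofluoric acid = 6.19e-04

pKa = -log(6.19e-04) = 3.21. pH = pKa + log([A⁻]/[HA]) = 3.21 + log(0.16/0.16)

pH = 3.21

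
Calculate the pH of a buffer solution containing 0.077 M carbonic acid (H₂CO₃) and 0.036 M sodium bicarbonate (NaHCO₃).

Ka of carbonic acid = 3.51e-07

pKa = -log(3.51e-07) = 6.45. pH = pKa + log([A⁻]/[HA]) = 6.45 + log(0.036/0.077)

pH = 6.12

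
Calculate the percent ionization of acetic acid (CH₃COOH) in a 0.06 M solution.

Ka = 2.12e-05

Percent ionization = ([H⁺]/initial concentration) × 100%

Using Ka equilibrium: x² + Ka×x - Ka×C = 0. Solving: [H⁺] = 1.1173e-03. Percent = (1.1173e-03/0.06) × 100

Percent ionization = 1.86%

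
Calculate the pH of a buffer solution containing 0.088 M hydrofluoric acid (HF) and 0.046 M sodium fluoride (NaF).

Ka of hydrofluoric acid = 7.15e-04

pKa = -log(7.15e-04) = 3.15. pH = pKa + log([A⁻]/[HA]) = 3.15 + log(0.046/0.088)

pH = 2.86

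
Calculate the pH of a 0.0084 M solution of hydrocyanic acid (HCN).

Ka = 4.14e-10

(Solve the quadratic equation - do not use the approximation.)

x² + Ka×x - Ka×C = 0. Using quadratic formula: [H⁺] = 1.8646e-06

pH = 5.73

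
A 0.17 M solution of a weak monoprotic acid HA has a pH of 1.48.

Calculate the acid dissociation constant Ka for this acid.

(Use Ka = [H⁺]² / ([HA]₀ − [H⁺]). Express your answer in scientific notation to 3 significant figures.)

[H⁺] = 10^(−pH) = 10^(−1.48) = 3.311e-02 M. For HA ⇌ H⁺ + A⁻, Ka = [H⁺][A⁻]/[HA] = [H⁺]² / ([HA]₀ − [H⁺]) = (3.311e-02)² / (0.17 − 3.311e-02) = 8.01e-03.

K_a = 8.01e-03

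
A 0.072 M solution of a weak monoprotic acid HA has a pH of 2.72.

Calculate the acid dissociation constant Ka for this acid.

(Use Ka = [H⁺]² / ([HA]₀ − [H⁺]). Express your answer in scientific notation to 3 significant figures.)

[H⁺] = 10^(−pH) = 10^(−2.72) = 1.905e-03 M. For HA ⇌ H⁺ + A⁻, Ka = [H⁺][A⁻]/[HA] = [H⁺]² / ([HA]₀ − [H⁺]) = (1.905e-03)² / (0.072 − 1.905e-03) = 5.18e-05.

K_a = 5.18e-05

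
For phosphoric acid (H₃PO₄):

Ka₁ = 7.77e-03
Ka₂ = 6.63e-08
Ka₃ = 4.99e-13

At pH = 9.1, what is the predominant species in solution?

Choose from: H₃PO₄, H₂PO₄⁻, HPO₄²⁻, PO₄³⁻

pKa₁ = 2.11, pKa₂ = 7.18, pKa₃ = 12.30. For a polyprotic acid the predominant species crosses at each pKa: below pKa_n the protonated form dominates, above it the deprotonated form does. At pH = 9.1, the predominant species is HPO₄²⁻.

HPO₄²⁻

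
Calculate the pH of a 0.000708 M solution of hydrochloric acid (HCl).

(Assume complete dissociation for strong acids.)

[H⁺] = 0.000708 M for strong acid. pH = -log[H⁺] = -log(0.000708)

pH = 3.15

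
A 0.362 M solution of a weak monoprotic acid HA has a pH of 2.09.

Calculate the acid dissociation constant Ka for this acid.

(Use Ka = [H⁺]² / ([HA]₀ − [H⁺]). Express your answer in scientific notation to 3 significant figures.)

[H⁺] = 10^(−pH) = 10^(−2.09) = 8.128e-03 M. For HA ⇌ H⁺ + A⁻, Ka = [H⁺][A⁻]/[HA] = [H⁺]² / ([HA]₀ − [H⁺]) = (8.128e-03)² / (0.362 − 8.128e-03) = 1.87e-04.

K_a = 1.87e-04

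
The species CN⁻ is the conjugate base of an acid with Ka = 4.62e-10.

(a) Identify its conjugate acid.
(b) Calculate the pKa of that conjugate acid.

(a) The conjugate acid is formed by adding one H⁺ to CN⁻, giving HCN. (b) pKa = -log(Ka) = -log(4.62e-10) = 9.34.

Conjugate acid: HCN; pK_a = 9.34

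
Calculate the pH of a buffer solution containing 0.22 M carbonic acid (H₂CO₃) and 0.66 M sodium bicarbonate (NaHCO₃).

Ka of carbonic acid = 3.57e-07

pKa = -log(3.57e-07) = 6.45. pH = pKa + log([A⁻]/[HA]) = 6.45 + log(0.66/0.22)

pH = 6.92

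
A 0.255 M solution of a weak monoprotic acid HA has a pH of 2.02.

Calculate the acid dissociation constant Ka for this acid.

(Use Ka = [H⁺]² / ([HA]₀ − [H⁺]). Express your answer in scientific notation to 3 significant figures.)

[H⁺] = 10^(−pH) = 10^(−2.02) = 9.550e-03 M. For HA ⇌ H⁺ + A⁻, Ka = [H⁺][A⁻]/[HA] = [H⁺]² / ([HA]₀ − [H⁺]) = (9.550e-03)² / (0.255 − 9.550e-03) = 3.72e-04.

K_a = 3.72e-04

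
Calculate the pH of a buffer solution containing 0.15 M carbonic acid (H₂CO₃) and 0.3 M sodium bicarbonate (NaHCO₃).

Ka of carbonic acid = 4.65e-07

pKa = -log(4.65e-07) = 6.33. pH = pKa + log([A⁻]/[HA]) = 6.33 + log(0.3/0.15)

pH = 6.63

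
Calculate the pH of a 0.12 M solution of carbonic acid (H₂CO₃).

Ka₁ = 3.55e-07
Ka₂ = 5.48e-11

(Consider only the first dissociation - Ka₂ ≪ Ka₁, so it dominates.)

First dissociation dominates. From Ka₁ = [H⁺][HA⁻]/[H₂A], x² + Ka₁·x − Ka₁·C = 0 with C = 0.12 M and Ka₁ = 3.55e-07. Solving: [H⁺] = (−Ka₁ + √(Ka₁² + 4·Ka₁·C)) / 2 = 2.0622e-04 M. pH = -log(2.0622e-04) = 3.69.

pH = 3.69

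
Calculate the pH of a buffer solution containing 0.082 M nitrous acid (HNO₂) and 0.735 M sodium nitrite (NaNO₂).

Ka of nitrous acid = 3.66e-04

pKa = -log(3.66e-04) = 3.44. pH = pKa + log([A⁻]/[HA]) = 3.44 + log(0.735/0.082)

pH = 4.39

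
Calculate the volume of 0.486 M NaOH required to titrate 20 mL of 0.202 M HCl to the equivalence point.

At equivalence: moles acid = moles base. moles HCl = 0.202 × 20/1000 = 0.00404 mol. V_base = moles / 0.486 × 1000 = 8.3 mL.

V_{base} = 8.3 mL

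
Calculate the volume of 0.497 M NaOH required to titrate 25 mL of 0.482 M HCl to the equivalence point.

At equivalence: moles acid = moles base. moles HCl = 0.482 × 25/1000 = 0.01205 mol. V_base = moles / 0.497 × 1000 = 24.2 mL.

V_{base} = 24.2 mL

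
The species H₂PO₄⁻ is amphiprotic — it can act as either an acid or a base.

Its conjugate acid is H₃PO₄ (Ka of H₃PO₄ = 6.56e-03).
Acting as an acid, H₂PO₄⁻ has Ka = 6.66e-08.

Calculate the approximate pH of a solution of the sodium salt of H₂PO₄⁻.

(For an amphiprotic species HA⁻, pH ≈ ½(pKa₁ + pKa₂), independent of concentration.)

pKa₁ = -log(6.56e-03) = 2.18; pKa₂ = -log(6.66e-08) = 7.18. For an amphiprotic species, pH ≈ ½(pKa₁ + pKa₂) = ½(2.18 + 7.18) = 4.68.

pH = 4.68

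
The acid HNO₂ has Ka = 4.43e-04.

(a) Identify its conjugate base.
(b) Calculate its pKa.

(a) The conjugate base is formed by removing one H⁺ from HNO₂, giving NO₂⁻. (b) pKa = -log(Ka) = -log(4.43e-04) = 3.35.

Conjugate base: NO₂⁻; pK_a = 3.35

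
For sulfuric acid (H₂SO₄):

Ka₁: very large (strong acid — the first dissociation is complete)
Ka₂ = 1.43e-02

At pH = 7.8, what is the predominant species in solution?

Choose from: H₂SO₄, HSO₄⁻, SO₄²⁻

The first dissociation is complete, so H₂SO₄ itself is never the predominant species in water; pKa₂ = -log(1.43e-02) = 1.84. For a polyprotic acid the predominant species crosses at each pKa: below pKa_n the protonated form dominates, above it the deprotonated form does. At pH = 7.8, the predominant species is SO₄²⁻.

SO₄²⁻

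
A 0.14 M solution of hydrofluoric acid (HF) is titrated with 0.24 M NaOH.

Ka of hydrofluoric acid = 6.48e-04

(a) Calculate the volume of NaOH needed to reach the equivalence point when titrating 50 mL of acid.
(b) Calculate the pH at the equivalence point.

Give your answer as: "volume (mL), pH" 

moles acid = 0.14 × 50/1000 = 0.007 mol; V_base = moles/0.24 × 1000 = 29.2 mL. At equivalence only the conjugate base is present: [A⁻] = 0.007/0.079 = 8.8421e-02 M. Kb = Kw/Ka = 1.54e-11; [OH⁻] = √(Kb × [A⁻]) = 1.1681e-06; pOH = 5.93; pH = 14 - pOH = 8.07.

V = 29.2 mL, pH = 8.07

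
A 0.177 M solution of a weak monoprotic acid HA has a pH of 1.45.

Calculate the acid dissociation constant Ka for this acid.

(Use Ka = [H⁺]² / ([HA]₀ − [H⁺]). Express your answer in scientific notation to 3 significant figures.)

[H⁺] = 10^(−pH) = 10^(−1.45) = 3.548e-02 M. For HA ⇌ H⁺ + A⁻, Ka = [H⁺][A⁻]/[HA] = [H⁺]² / ([HA]₀ − [H⁺]) = (3.548e-02)² / (0.177 − 3.548e-02) = 8.90e-03.

K_a = 8.90e-03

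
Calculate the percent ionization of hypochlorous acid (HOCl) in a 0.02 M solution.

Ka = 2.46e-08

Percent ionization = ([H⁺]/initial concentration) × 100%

Using Ka equilibrium: x² + Ka×x - Ka×C = 0. Solving: [H⁺] = 2.2169e-05. Percent = (2.2169e-05/0.02) × 100

Percent ionization = 0.111%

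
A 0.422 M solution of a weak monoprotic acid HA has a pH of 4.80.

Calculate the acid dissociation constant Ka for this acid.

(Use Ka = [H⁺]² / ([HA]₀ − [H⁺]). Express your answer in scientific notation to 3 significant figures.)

[H⁺] = 10^(−pH) = 10^(−4.80) = 1.585e-05 M. For HA ⇌ H⁺ + A⁻, Ka = [H⁺][A⁻]/[HA] = [H⁺]² / ([HA]₀ − [H⁺]) = (1.585e-05)² / (0.422 − 1.585e-05) = 5.95e-10.

K_a = 5.95e-10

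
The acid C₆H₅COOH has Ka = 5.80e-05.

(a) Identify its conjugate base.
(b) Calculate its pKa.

(a) The conjugate base is formed by removing one H⁺ from C₆H₅COOH, giving C₆H₅COO⁻. (b) pKa = -log(Ka) = -log(5.80e-05) = 4.24.

Conjugate base: C₆H₅COO⁻; pK_a = 4.24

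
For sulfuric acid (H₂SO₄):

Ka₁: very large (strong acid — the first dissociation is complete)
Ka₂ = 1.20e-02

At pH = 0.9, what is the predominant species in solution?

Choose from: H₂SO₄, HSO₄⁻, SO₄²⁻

The first dissociation is complete, so H₂SO₄ itself is never the predominant species in water; pKa₂ = -log(1.20e-02) = 1.92. For a polyprotic acid the predominant species crosses at each pKa: below pKa_n the protonated form dominates, above it the deprotonated form does. At pH = 0.9, the predominant species is HSO₄⁻.

HSO₄⁻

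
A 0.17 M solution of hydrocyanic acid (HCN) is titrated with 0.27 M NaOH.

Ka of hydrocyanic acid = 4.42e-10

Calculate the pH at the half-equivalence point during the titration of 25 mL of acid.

At half-equivalence [HA] = [A⁻], so Henderson-Hasselbalch gives pH = pKa = -log(4.42e-10) = 9.35.

pH = pKa = 9.35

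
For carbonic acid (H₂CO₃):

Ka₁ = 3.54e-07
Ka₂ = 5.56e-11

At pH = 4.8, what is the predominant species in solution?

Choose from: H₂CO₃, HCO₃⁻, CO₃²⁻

pKa₁ = 6.45, pKa₂ = 10.25. For a polyprotic acid the predominant species crosses at each pKa: below pKa_n the protonated form dominates, above it the deprotonated form does. At pH = 4.8, the predominant species is H₂CO₃.

H₂CO₃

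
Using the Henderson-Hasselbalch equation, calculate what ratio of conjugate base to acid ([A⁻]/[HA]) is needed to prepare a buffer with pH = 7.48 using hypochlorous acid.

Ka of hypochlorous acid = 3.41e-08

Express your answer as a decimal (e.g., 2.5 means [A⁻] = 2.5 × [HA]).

pKa = -log(3.41e-08) = 7.4672. pH = pKa + log([A⁻]/[HA]), so log([A⁻]/[HA]) = pH − pKa = 7.48 − 7.4672 = 0.0128. [A⁻]/[HA] = 10^(0.0128) = 1.03

[A⁻]/[HA] = 1.03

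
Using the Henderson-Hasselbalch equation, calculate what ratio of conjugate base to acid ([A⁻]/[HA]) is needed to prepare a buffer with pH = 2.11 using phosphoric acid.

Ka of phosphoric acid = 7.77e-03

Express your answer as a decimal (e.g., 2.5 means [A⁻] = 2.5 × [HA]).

pKa = -log(7.77e-03) = 2.1096. pH = pKa + log([A⁻]/[HA]), so log([A⁻]/[HA]) = pH − pKa = 2.11 − 2.1096 = 0.0004. [A⁻]/[HA] = 10^(0.0004) = 1.00

[A⁻]/[HA] = 1.00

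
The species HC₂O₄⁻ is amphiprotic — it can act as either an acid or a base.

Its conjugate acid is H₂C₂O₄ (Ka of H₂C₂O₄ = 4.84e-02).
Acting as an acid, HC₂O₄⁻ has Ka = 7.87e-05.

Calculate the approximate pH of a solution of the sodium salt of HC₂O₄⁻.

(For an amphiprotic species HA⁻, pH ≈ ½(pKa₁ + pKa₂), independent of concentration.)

pKa₁ = -log(4.84e-02) = 1.32; pKa₂ = -log(7.87e-05) = 4.10. For an amphiprotic species, pH ≈ ½(pKa₁ + pKa₂) = ½(1.32 + 4.10) = 2.71.

pH = 2.71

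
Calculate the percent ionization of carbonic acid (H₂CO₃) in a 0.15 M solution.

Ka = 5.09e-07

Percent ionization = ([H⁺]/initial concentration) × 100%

Using Ka equilibrium: x² + Ka×x - Ka×C = 0. Solving: [H⁺] = 2.7606e-04. Percent = (2.7606e-04/0.15) × 100

Percent ionization = 0.184%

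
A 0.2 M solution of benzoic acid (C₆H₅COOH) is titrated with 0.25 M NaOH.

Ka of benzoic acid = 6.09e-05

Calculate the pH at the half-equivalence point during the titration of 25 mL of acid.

At half-equivalence [HA] = [A⁻], so Henderson-Hasselbalch gives pH = pKa = -log(6.09e-05) = 4.22.

pH = pKa = 4.22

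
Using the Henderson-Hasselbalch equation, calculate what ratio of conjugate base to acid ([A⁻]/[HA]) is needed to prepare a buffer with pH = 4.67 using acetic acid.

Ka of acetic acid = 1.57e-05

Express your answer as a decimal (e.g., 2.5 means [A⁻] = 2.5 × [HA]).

pKa = -log(1.57e-05) = 4.8041. pH = pKa + log([A⁻]/[HA]), so log([A⁻]/[HA]) = pH − pKa = 4.67 − 4.8041 = -0.1341. [A⁻]/[HA] = 10^(-0.1341) = 0.734

[A⁻]/[HA] = 0.734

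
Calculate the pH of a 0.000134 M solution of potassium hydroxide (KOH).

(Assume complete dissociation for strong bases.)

[OH⁻] = 0.000134 M for strong base. pOH = -log[OH⁻] = 3.87, pH = 14 - pOH

pH = 10.13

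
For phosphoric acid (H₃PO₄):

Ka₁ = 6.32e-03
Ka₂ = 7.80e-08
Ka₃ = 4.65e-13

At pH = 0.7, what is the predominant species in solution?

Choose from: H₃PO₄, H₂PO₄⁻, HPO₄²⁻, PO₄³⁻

pKa₁ = 2.20, pKa₂ = 7.11, pKa₃ = 12.33. For a polyprotic acid the predominant species crosses at each pKa: below pKa_n the protonated form dominates, above it the deprotonated form does. At pH = 0.7, the predominant species is H₃PO₄.

H₃PO₄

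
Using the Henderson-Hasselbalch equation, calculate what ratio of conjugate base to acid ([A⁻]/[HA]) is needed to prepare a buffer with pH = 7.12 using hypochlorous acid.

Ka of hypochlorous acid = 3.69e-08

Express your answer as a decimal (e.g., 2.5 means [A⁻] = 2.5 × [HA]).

pKa = -log(3.69e-08) = 7.4330. pH = pKa + log([A⁻]/[HA]), so log([A⁻]/[HA]) = pH − pKa = 7.12 − 7.4330 = -0.3130. [A⁻]/[HA] = 10^(-0.3130) = 0.486

[A⁻]/[HA] = 0.486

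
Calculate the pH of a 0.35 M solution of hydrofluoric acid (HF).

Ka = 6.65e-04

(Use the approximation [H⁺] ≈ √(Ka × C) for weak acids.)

[H⁺] = √(Ka × C) = √(6.65e-04 × 0.35) = 1.5256e-02. pH = -log(1.5256e-02)

pH = 1.82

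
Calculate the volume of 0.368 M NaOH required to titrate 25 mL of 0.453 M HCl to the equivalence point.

At equivalence: moles acid = moles base. moles HCl = 0.453 × 25/1000 = 0.01133 mol. V_base = moles / 0.368 × 1000 = 30.8 mL.

V_{base} = 30.8 mL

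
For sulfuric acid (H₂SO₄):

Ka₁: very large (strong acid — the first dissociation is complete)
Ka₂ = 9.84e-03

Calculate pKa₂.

pKa₂ = -log(Ka₂) = -log(9.84e-03) = 2.01.

pK_{a2} = 2.01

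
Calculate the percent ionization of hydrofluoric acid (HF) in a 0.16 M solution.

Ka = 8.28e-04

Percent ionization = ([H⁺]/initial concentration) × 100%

Using Ka equilibrium: x² + Ka×x - Ka×C = 0. Solving: [H⁺] = 1.1103e-02. Percent = (1.1103e-02/0.16) × 100

Percent ionization = 6.94%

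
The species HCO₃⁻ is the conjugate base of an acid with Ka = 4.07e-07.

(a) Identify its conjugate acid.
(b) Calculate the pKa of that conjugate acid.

(a) The conjugate acid is formed by adding one H⁺ to HCO₃⁻, giving H₂CO₃. (b) pKa = -log(Ka) = -log(4.07e-07) = 6.39.

Conjugate acid: H₂CO₃; pK_a = 6.39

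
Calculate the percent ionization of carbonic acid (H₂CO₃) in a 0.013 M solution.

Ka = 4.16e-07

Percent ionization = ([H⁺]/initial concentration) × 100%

Using Ka equilibrium: x² + Ka×x - Ka×C = 0. Solving: [H⁺] = 7.3331e-05. Percent = (7.3331e-05/0.013) × 100

Percent ionization = 0.564%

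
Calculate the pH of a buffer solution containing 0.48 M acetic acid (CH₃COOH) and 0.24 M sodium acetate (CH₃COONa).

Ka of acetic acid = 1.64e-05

pKa = -log(1.64e-05) = 4.79. pH = pKa + log([A⁻]/[HA]) = 4.79 + log(0.24/0.48)

pH = 4.48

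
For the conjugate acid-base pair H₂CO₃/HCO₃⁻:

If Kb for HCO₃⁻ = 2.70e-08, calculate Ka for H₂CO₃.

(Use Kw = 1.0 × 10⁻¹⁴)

For a conjugate pair Ka × Kb = Kw, so Ka = Kw/Kb = 1.0 × 10⁻¹⁴ / 2.70e-08 = 3.70e-07.

K_a = 3.70e-07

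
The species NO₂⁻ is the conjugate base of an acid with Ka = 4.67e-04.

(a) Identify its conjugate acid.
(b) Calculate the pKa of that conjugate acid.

(a) The conjugate acid is formed by adding one H⁺ to NO₂⁻, giving HNO₂. (b) pKa = -log(Ka) = -log(4.67e-04) = 3.33.

Conjugate acid: HNO₂; pK_a = 3.33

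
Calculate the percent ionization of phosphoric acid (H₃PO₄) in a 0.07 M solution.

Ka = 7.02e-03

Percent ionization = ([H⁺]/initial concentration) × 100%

Using Ka equilibrium: x² + Ka×x - Ka×C = 0. Solving: [H⁺] = 1.8934e-02. Percent = (1.8934e-02/0.07) × 100

Percent ionization = 27%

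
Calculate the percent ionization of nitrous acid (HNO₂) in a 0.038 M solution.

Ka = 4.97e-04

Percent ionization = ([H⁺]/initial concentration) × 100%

Using Ka equilibrium: x² + Ka×x - Ka×C = 0. Solving: [H⁺] = 4.1044e-03. Percent = (4.1044e-03/0.038) × 100

Percent ionization = 10.8%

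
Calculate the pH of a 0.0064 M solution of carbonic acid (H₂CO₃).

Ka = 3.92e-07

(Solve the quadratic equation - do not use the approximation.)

x² + Ka×x - Ka×C = 0. Using quadratic formula: [H⁺] = 4.9892e-05

pH = 4.30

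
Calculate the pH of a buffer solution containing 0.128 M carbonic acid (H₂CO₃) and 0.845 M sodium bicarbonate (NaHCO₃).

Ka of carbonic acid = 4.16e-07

pKa = -log(4.16e-07) = 6.38. pH = pKa + log([A⁻]/[HA]) = 6.38 + log(0.845/0.128)

pH = 7.20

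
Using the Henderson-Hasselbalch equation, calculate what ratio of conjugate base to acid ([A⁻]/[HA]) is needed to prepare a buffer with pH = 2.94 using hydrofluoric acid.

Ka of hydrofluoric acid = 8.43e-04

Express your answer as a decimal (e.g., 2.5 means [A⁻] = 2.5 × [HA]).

pKa = -log(8.43e-04) = 3.0742. pH = pKa + log([A⁻]/[HA]), so log([A⁻]/[HA]) = pH − pKa = 2.94 − 3.0742 = -0.1342. [A⁻]/[HA] = 10^(-0.1342) = 0.734

[A⁻]/[HA] = 0.734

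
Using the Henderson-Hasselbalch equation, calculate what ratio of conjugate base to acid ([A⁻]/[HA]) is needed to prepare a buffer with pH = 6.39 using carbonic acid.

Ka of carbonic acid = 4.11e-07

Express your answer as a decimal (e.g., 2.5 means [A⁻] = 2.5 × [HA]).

pKa = -log(4.11e-07) = 6.3862. pH = pKa + log([A⁻]/[HA]), so log([A⁻]/[HA]) = pH − pKa = 6.39 − 6.3862 = 0.0038. [A⁻]/[HA] = 10^(0.0038) = 1.01

[A⁻]/[HA] = 1.01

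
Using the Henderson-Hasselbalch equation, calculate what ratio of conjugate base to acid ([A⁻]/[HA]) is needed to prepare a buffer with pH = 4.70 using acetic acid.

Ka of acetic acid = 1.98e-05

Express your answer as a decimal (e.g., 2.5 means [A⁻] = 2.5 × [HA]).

pKa = -log(1.98e-05) = 4.7033. pH = pKa + log([A⁻]/[HA]), so log([A⁻]/[HA]) = pH − pKa = 4.70 − 4.7033 = -0.0033. [A⁻]/[HA] = 10^(-0.0033) = 0.992

[A⁻]/[HA] = 0.992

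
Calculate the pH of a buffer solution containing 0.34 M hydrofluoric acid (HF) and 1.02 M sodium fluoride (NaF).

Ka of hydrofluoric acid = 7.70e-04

pKa = -log(7.70e-04) = 3.11. pH = pKa + log([A⁻]/[HA]) = 3.11 + log(1.02/0.34)

pH = 3.59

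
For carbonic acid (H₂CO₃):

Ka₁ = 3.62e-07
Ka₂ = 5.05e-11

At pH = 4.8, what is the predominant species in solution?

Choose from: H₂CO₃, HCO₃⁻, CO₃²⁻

pKa₁ = 6.44, pKa₂ = 10.30. For a polyprotic acid the predominant species crosses at each pKa: below pKa_n the protonated form dominates, above it the deprotonated form does. At pH = 4.8, the predominant species is H₂CO₃.

H₂CO₃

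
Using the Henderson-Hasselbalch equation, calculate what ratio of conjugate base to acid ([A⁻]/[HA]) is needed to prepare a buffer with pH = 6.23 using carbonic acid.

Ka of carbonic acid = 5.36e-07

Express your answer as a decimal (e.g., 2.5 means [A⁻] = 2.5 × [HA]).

pKa = -log(5.36e-07) = 6.2708. pH = pKa + log([A⁻]/[HA]), so log([A⁻]/[HA]) = pH − pKa = 6.23 − 6.2708 = -0.0408. [A⁻]/[HA] = 10^(-0.0408) = 0.910

[A⁻]/[HA] = 0.910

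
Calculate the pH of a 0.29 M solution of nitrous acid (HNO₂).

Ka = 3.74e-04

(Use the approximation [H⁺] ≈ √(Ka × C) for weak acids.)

[H⁺] = √(Ka × C) = √(3.74e-04 × 0.29) = 1.0414e-02. pH = -log(1.0414e-02)

pH = 1.98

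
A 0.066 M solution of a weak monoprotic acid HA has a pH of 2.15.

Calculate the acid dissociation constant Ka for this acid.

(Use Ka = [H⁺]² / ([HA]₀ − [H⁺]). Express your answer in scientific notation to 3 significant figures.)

[H⁺] = 10^(−pH) = 10^(−2.15) = 7.079e-03 M. For HA ⇌ H⁺ + A⁻, Ka = [H⁺][A⁻]/[HA] = [H⁺]² / ([HA]₀ − [H⁺]) = (7.079e-03)² / (0.066 − 7.079e-03) = 8.51e-04.

K_a = 8.51e-04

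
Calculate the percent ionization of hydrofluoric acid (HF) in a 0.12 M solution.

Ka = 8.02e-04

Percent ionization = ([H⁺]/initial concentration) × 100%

Using Ka equilibrium: x² + Ka×x - Ka×C = 0. Solving: [H⁺] = 9.4174e-03. Percent = (9.4174e-03/0.12) × 100

Percent ionization = 7.85%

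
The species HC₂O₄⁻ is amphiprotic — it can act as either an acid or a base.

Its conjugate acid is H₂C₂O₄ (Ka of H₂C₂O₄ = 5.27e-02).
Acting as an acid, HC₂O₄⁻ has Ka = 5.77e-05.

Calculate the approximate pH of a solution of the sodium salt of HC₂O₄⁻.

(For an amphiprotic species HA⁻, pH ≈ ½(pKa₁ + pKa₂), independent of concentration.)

pKa₁ = -log(5.27e-02) = 1.28; pKa₂ = -log(5.77e-05) = 4.24. For an amphiprotic species, pH ≈ ½(pKa₁ + pKa₂) = ½(1.28 + 4.24) = 2.76.

pH = 2.76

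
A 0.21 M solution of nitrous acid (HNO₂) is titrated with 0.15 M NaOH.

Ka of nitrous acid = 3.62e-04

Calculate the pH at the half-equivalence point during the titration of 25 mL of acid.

At half-equivalence [HA] = [A⁻], so Henderson-Hasselbalch gives pH = pKa = -log(3.62e-04) = 3.44.

pH = pKa = 3.44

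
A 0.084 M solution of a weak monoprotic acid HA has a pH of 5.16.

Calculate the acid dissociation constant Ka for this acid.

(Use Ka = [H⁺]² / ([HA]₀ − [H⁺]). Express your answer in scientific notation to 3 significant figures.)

[H⁺] = 10^(−pH) = 10^(−5.16) = 6.918e-06 M. For HA ⇌ H⁺ + A⁻, Ka = [H⁺][A⁻]/[HA] = [H⁺]² / ([HA]₀ − [H⁺]) = (6.918e-06)² / (0.084 − 6.918e-06) = 5.70e-10.

K_a = 5.70e-10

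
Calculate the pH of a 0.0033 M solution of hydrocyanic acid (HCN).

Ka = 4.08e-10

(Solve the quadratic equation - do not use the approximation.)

x² + Ka×x - Ka×C = 0. Using quadratic formula: [H⁺] = 1.1601e-06

pH = 5.94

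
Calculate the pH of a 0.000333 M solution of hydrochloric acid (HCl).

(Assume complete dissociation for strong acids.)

[H⁺] = 0.000333 M for strong acid. pH = -log[H⁺] = -log(0.000333)

pH = 3.48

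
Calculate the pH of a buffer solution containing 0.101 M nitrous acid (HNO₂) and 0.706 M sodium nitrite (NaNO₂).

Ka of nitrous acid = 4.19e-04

pKa = -log(4.19e-04) = 3.38. pH = pKa + log([A⁻]/[HA]) = 3.38 + log(0.706/0.101)

pH = 4.22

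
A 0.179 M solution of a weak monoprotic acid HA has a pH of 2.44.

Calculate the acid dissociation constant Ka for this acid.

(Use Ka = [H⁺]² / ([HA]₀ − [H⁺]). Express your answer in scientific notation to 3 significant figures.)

[H⁺] = 10^(−pH) = 10^(−2.44) = 3.631e-03 M. For HA ⇌ H⁺ + A⁻, Ka = [H⁺][A⁻]/[HA] = [H⁺]² / ([HA]₀ − [H⁺]) = (3.631e-03)² / (0.179 − 3.631e-03) = 7.52e-05.

K_a = 7.52e-05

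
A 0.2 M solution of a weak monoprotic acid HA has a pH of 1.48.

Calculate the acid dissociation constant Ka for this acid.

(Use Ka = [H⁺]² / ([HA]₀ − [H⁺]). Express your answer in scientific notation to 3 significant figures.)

[H⁺] = 10^(−pH) = 10^(−1.48) = 3.311e-02 M. For HA ⇌ H⁺ + A⁻, Ka = [H⁺][A⁻]/[HA] = [H⁺]² / ([HA]₀ − [H⁺]) = (3.311e-02)² / (0.2 − 3.311e-02) = 6.57e-03.

K_a = 6.57e-03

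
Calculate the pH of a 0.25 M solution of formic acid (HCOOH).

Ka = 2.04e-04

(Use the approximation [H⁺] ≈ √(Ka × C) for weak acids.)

[H⁺] = √(Ka × C) = √(2.04e-04 × 0.25) = 7.1414e-03. pH = -log(7.1414e-03)

pH = 2.15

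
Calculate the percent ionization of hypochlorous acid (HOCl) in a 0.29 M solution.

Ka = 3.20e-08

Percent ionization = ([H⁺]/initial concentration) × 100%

Using Ka equilibrium: x² + Ka×x - Ka×C = 0. Solving: [H⁺] = 9.6317e-05. Percent = (9.6317e-05/0.29) × 100

Percent ionization = 0.0332%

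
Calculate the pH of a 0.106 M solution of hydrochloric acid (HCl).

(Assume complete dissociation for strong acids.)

[H⁺] = 0.106 M for strong acid. pH = -log[H⁺] = -log(0.106)

pH = 0.97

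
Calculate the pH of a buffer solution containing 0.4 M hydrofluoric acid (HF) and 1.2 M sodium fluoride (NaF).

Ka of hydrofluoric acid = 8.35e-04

pKa = -log(8.35e-04) = 3.08. pH = pKa + log([A⁻]/[HA]) = 3.08 + log(1.2/0.4)

pH = 3.56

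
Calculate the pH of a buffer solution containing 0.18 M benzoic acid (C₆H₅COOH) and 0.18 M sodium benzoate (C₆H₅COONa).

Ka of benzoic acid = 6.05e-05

pKa = -log(6.05e-05) = 4.22. pH = pKa + log([A⁻]/[HA]) = 4.22 + log(0.18/0.18)

pH = 4.22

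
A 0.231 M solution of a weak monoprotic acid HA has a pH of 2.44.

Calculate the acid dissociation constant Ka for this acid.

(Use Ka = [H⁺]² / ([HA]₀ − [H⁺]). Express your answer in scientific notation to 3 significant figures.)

[H⁺] = 10^(−pH) = 10^(−2.44) = 3.631e-03 M. For HA ⇌ H⁺ + A⁻, Ka = [H⁺][A⁻]/[HA] = [H⁺]² / ([HA]₀ − [H⁺]) = (3.631e-03)² / (0.231 − 3.631e-03) = 5.80e-05.

K_a = 5.80e-05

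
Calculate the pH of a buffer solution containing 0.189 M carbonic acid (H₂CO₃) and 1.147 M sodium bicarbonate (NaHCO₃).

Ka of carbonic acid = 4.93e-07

pKa = -log(4.93e-07) = 6.31. pH = pKa + log([A⁻]/[HA]) = 6.31 + log(1.147/0.189)

pH = 7.09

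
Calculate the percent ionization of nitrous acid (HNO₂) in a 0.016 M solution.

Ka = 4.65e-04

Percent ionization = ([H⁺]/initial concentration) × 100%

Using Ka equilibrium: x² + Ka×x - Ka×C = 0. Solving: [H⁺] = 2.5050e-03. Percent = (2.5050e-03/0.016) × 100

Percent ionization = 15.7%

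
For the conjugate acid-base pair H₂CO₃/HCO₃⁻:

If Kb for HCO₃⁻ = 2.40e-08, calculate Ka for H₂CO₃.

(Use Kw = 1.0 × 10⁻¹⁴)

For a conjugate pair Ka × Kb = Kw, so Ka = Kw/Kb = 1.0 × 10⁻¹⁴ / 2.40e-08 = 4.17e-07.

K_a = 4.17e-07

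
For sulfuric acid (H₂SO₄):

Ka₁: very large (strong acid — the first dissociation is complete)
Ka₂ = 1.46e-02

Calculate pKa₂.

pKa₂ = -log(Ka₂) = -log(1.46e-02) = 1.84.

pK_{a2} = 1.84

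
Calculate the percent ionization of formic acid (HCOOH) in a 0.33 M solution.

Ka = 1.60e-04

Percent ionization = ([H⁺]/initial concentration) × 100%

Using Ka equilibrium: x² + Ka×x - Ka×C = 0. Solving: [H⁺] = 7.1868e-03. Percent = (7.1868e-03/0.33) × 100

Percent ionization = 2.18%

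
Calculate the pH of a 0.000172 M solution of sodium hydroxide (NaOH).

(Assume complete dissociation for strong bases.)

[OH⁻] = 0.000172 M for strong base. pOH = -log[OH⁻] = 3.76, pH = 14 - pOH

pH = 10.24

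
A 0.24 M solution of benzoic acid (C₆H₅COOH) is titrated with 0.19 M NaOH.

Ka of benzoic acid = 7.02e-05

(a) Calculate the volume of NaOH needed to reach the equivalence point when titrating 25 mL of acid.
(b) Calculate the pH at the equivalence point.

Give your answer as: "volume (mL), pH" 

moles acid = 0.24 × 25/1000 = 0.006 mol; V_base = moles/0.19 × 1000 = 31.6 mL. At equivalence only the conjugate base is present: [A⁻] = 0.006/0.057 = 1.0605e-01 M. Kb = Kw/Ka = 1.42e-10; [OH⁻] = √(Kb × [A⁻]) = 3.8867e-06; pOH = 5.41; pH = 14 - pOH = 8.59.

V = 31.6 mL, pH = 8.59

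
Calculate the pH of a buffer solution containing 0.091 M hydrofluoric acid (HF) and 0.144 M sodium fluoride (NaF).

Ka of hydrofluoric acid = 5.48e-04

pKa = -log(5.48e-04) = 3.26. pH = pKa + log([A⁻]/[HA]) = 3.26 + log(0.144/0.091)

pH = 3.46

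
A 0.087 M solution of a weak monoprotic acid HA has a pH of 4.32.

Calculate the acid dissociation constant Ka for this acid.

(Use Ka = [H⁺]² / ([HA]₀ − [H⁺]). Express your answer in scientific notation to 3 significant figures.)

[H⁺] = 10^(−pH) = 10^(−4.32) = 4.786e-05 M. For HA ⇌ H⁺ + A⁻, Ka = [H⁺][A⁻]/[HA] = [H⁺]² / ([HA]₀ − [H⁺]) = (4.786e-05)² / (0.087 − 4.786e-05) = 2.63e-08.

K_a = 2.63e-08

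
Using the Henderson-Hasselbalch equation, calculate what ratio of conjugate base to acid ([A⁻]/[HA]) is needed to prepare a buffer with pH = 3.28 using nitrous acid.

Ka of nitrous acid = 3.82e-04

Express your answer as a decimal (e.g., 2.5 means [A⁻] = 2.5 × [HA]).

pKa = -log(3.82e-04) = 3.4179. pH = pKa + log([A⁻]/[HA]), so log([A⁻]/[HA]) = pH − pKa = 3.28 − 3.4179 = -0.1379. [A⁻]/[HA] = 10^(-0.1379) = 0.728

[A⁻]/[HA] = 0.728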